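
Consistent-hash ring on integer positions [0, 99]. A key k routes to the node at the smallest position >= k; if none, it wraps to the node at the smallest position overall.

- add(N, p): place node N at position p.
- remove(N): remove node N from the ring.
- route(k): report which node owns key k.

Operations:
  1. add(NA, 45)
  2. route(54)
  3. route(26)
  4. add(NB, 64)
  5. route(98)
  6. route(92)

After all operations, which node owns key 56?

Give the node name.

Answer: NB

Derivation:
Op 1: add NA@45 -> ring=[45:NA]
Op 2: route key 54: none >= 54, wrap to smallest pos 45 -> NA
Op 3: route key 26: smallest pos >= 26 is 45 -> NA
Op 4: add NB@64 -> ring=[45:NA,64:NB]
Op 5: route key 98: none >= 98, wrap to smallest pos 45 -> NA
Op 6: route key 92: none >= 92, wrap to smallest pos 45 -> NA
Final route key 56: smallest pos >= 56 is 64 -> NB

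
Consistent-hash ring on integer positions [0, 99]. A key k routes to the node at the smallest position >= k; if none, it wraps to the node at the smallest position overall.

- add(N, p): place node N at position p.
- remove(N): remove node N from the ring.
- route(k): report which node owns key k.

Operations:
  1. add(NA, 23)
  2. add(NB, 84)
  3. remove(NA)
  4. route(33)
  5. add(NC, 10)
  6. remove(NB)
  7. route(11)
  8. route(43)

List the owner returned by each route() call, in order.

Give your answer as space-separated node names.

Answer: NB NC NC

Derivation:
Op 1: add NA@23 -> ring=[23:NA]
Op 2: add NB@84 -> ring=[23:NA,84:NB]
Op 3: remove NA -> ring=[84:NB]
Op 4: route key 33: smallest pos >= 33 is 84 -> NB
Op 5: add NC@10 -> ring=[10:NC,84:NB]
Op 6: remove NB -> ring=[10:NC]
Op 7: route key 11: none >= 11, wrap to smallest pos 10 -> NC
Op 8: route key 43: none >= 43, wrap to smallest pos 10 -> NC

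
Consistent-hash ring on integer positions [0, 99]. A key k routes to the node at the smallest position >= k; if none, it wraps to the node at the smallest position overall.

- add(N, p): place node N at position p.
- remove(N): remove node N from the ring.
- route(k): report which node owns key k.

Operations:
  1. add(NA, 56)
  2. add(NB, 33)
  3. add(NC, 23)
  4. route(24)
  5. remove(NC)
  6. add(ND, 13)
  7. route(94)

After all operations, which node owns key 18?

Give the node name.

Answer: NB

Derivation:
Op 1: add NA@56 -> ring=[56:NA]
Op 2: add NB@33 -> ring=[33:NB,56:NA]
Op 3: add NC@23 -> ring=[23:NC,33:NB,56:NA]
Op 4: route key 24: smallest pos >= 24 is 33 -> NB
Op 5: remove NC -> ring=[33:NB,56:NA]
Op 6: add ND@13 -> ring=[13:ND,33:NB,56:NA]
Op 7: route key 94: none >= 94, wrap to smallest pos 13 -> ND
Final route key 18: smallest pos >= 18 is 33 -> NB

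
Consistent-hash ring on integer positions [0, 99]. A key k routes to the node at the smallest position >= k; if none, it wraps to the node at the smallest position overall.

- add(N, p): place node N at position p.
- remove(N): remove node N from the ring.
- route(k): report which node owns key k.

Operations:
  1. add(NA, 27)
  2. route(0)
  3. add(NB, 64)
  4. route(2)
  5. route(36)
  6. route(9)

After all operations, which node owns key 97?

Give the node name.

Op 1: add NA@27 -> ring=[27:NA]
Op 2: route key 0: smallest pos >= 0 is 27 -> NA
Op 3: add NB@64 -> ring=[27:NA,64:NB]
Op 4: route key 2: smallest pos >= 2 is 27 -> NA
Op 5: route key 36: smallest pos >= 36 is 64 -> NB
Op 6: route key 9: smallest pos >= 9 is 27 -> NA
Final route key 97: none >= 97, wrap to smallest pos 27 -> NA

Answer: NA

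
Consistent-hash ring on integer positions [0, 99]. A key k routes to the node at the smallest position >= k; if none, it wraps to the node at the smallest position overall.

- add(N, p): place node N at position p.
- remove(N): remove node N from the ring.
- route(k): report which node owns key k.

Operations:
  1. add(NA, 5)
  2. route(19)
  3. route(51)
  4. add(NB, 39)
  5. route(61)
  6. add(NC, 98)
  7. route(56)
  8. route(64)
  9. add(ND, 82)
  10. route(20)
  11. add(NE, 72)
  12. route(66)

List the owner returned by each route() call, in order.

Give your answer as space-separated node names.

Answer: NA NA NA NC NC NB NE

Derivation:
Op 1: add NA@5 -> ring=[5:NA]
Op 2: route key 19: none >= 19, wrap to smallest pos 5 -> NA
Op 3: route key 51: none >= 51, wrap to smallest pos 5 -> NA
Op 4: add NB@39 -> ring=[5:NA,39:NB]
Op 5: route key 61: none >= 61, wrap to smallest pos 5 -> NA
Op 6: add NC@98 -> ring=[5:NA,39:NB,98:NC]
Op 7: route key 56: smallest pos >= 56 is 98 -> NC
Op 8: route key 64: smallest pos >= 64 is 98 -> NC
Op 9: add ND@82 -> ring=[5:NA,39:NB,82:ND,98:NC]
Op 10: route key 20: smallest pos >= 20 is 39 -> NB
Op 11: add NE@72 -> ring=[5:NA,39:NB,72:NE,82:ND,98:NC]
Op 12: route key 66: smallest pos >= 66 is 72 -> NE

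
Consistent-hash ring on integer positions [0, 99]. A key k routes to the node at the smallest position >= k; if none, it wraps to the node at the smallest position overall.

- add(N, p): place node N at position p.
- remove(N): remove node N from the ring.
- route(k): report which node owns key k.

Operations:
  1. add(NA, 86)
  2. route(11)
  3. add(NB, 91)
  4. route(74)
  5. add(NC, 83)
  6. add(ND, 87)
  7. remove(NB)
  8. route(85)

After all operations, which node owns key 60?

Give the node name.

Answer: NC

Derivation:
Op 1: add NA@86 -> ring=[86:NA]
Op 2: route key 11: smallest pos >= 11 is 86 -> NA
Op 3: add NB@91 -> ring=[86:NA,91:NB]
Op 4: route key 74: smallest pos >= 74 is 86 -> NA
Op 5: add NC@83 -> ring=[83:NC,86:NA,91:NB]
Op 6: add ND@87 -> ring=[83:NC,86:NA,87:ND,91:NB]
Op 7: remove NB -> ring=[83:NC,86:NA,87:ND]
Op 8: route key 85: smallest pos >= 85 is 86 -> NA
Final route key 60: smallest pos >= 60 is 83 -> NC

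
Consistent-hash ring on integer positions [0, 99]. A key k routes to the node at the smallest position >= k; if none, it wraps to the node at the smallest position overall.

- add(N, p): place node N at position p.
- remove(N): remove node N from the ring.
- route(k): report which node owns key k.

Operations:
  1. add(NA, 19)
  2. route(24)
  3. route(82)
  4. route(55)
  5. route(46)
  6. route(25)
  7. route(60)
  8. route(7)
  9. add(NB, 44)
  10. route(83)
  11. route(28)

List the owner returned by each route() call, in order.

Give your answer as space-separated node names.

Op 1: add NA@19 -> ring=[19:NA]
Op 2: route key 24: none >= 24, wrap to smallest pos 19 -> NA
Op 3: route key 82: none >= 82, wrap to smallest pos 19 -> NA
Op 4: route key 55: none >= 55, wrap to smallest pos 19 -> NA
Op 5: route key 46: none >= 46, wrap to smallest pos 19 -> NA
Op 6: route key 25: none >= 25, wrap to smallest pos 19 -> NA
Op 7: route key 60: none >= 60, wrap to smallest pos 19 -> NA
Op 8: route key 7: smallest pos >= 7 is 19 -> NA
Op 9: add NB@44 -> ring=[19:NA,44:NB]
Op 10: route key 83: none >= 83, wrap to smallest pos 19 -> NA
Op 11: route key 28: smallest pos >= 28 is 44 -> NB

Answer: NA NA NA NA NA NA NA NA NB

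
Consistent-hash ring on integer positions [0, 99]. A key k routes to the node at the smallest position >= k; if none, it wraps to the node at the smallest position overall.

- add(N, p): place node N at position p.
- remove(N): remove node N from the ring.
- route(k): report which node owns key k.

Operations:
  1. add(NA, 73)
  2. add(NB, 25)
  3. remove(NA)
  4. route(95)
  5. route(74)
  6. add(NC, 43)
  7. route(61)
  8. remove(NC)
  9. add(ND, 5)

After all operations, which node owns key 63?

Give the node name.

Answer: ND

Derivation:
Op 1: add NA@73 -> ring=[73:NA]
Op 2: add NB@25 -> ring=[25:NB,73:NA]
Op 3: remove NA -> ring=[25:NB]
Op 4: route key 95: none >= 95, wrap to smallest pos 25 -> NB
Op 5: route key 74: none >= 74, wrap to smallest pos 25 -> NB
Op 6: add NC@43 -> ring=[25:NB,43:NC]
Op 7: route key 61: none >= 61, wrap to smallest pos 25 -> NB
Op 8: remove NC -> ring=[25:NB]
Op 9: add ND@5 -> ring=[5:ND,25:NB]
Final route key 63: none >= 63, wrap to smallest pos 5 -> ND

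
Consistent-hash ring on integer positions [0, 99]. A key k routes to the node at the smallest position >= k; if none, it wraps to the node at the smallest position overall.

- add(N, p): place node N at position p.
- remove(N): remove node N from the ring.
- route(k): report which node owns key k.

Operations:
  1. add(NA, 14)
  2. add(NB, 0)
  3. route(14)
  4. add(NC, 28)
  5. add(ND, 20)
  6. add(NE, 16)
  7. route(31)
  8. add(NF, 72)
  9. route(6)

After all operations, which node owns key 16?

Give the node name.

Answer: NE

Derivation:
Op 1: add NA@14 -> ring=[14:NA]
Op 2: add NB@0 -> ring=[0:NB,14:NA]
Op 3: route key 14: smallest pos >= 14 is 14 -> NA
Op 4: add NC@28 -> ring=[0:NB,14:NA,28:NC]
Op 5: add ND@20 -> ring=[0:NB,14:NA,20:ND,28:NC]
Op 6: add NE@16 -> ring=[0:NB,14:NA,16:NE,20:ND,28:NC]
Op 7: route key 31: none >= 31, wrap to smallest pos 0 -> NB
Op 8: add NF@72 -> ring=[0:NB,14:NA,16:NE,20:ND,28:NC,72:NF]
Op 9: route key 6: smallest pos >= 6 is 14 -> NA
Final route key 16: smallest pos >= 16 is 16 -> NE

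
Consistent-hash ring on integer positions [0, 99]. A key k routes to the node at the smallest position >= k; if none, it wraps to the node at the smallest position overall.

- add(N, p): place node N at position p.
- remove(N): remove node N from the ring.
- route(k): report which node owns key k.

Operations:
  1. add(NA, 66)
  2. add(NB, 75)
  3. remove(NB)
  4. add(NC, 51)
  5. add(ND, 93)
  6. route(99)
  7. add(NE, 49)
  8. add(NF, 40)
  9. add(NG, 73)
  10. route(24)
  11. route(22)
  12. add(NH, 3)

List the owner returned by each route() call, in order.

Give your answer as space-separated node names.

Op 1: add NA@66 -> ring=[66:NA]
Op 2: add NB@75 -> ring=[66:NA,75:NB]
Op 3: remove NB -> ring=[66:NA]
Op 4: add NC@51 -> ring=[51:NC,66:NA]
Op 5: add ND@93 -> ring=[51:NC,66:NA,93:ND]
Op 6: route key 99: none >= 99, wrap to smallest pos 51 -> NC
Op 7: add NE@49 -> ring=[49:NE,51:NC,66:NA,93:ND]
Op 8: add NF@40 -> ring=[40:NF,49:NE,51:NC,66:NA,93:ND]
Op 9: add NG@73 -> ring=[40:NF,49:NE,51:NC,66:NA,73:NG,93:ND]
Op 10: route key 24: smallest pos >= 24 is 40 -> NF
Op 11: route key 22: smallest pos >= 22 is 40 -> NF
Op 12: add NH@3 -> ring=[3:NH,40:NF,49:NE,51:NC,66:NA,73:NG,93:ND]

Answer: NC NF NF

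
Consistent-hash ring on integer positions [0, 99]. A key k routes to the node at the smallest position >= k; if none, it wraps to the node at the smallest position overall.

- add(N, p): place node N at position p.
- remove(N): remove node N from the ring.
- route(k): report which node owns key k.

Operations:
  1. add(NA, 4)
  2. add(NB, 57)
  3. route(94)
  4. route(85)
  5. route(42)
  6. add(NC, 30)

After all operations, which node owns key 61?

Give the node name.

Answer: NA

Derivation:
Op 1: add NA@4 -> ring=[4:NA]
Op 2: add NB@57 -> ring=[4:NA,57:NB]
Op 3: route key 94: none >= 94, wrap to smallest pos 4 -> NA
Op 4: route key 85: none >= 85, wrap to smallest pos 4 -> NA
Op 5: route key 42: smallest pos >= 42 is 57 -> NB
Op 6: add NC@30 -> ring=[4:NA,30:NC,57:NB]
Final route key 61: none >= 61, wrap to smallest pos 4 -> NA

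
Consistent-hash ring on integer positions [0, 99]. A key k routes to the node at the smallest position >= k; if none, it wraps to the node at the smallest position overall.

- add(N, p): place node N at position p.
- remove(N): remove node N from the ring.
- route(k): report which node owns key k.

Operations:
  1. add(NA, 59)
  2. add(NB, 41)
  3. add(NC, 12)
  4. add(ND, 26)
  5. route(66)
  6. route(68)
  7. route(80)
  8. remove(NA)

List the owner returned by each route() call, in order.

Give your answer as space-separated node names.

Answer: NC NC NC

Derivation:
Op 1: add NA@59 -> ring=[59:NA]
Op 2: add NB@41 -> ring=[41:NB,59:NA]
Op 3: add NC@12 -> ring=[12:NC,41:NB,59:NA]
Op 4: add ND@26 -> ring=[12:NC,26:ND,41:NB,59:NA]
Op 5: route key 66: none >= 66, wrap to smallest pos 12 -> NC
Op 6: route key 68: none >= 68, wrap to smallest pos 12 -> NC
Op 7: route key 80: none >= 80, wrap to smallest pos 12 -> NC
Op 8: remove NA -> ring=[12:NC,26:ND,41:NB]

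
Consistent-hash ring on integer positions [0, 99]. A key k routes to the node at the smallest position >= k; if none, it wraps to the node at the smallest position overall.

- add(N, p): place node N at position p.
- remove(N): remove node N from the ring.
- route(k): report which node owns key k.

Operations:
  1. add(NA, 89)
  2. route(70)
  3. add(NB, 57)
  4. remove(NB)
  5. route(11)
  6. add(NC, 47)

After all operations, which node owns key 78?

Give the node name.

Answer: NA

Derivation:
Op 1: add NA@89 -> ring=[89:NA]
Op 2: route key 70: smallest pos >= 70 is 89 -> NA
Op 3: add NB@57 -> ring=[57:NB,89:NA]
Op 4: remove NB -> ring=[89:NA]
Op 5: route key 11: smallest pos >= 11 is 89 -> NA
Op 6: add NC@47 -> ring=[47:NC,89:NA]
Final route key 78: smallest pos >= 78 is 89 -> NA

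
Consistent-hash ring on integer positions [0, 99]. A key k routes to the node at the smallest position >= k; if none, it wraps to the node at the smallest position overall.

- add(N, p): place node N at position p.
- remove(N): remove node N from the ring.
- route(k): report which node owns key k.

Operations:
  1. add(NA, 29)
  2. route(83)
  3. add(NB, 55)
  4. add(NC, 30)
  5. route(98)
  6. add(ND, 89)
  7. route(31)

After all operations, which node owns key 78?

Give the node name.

Answer: ND

Derivation:
Op 1: add NA@29 -> ring=[29:NA]
Op 2: route key 83: none >= 83, wrap to smallest pos 29 -> NA
Op 3: add NB@55 -> ring=[29:NA,55:NB]
Op 4: add NC@30 -> ring=[29:NA,30:NC,55:NB]
Op 5: route key 98: none >= 98, wrap to smallest pos 29 -> NA
Op 6: add ND@89 -> ring=[29:NA,30:NC,55:NB,89:ND]
Op 7: route key 31: smallest pos >= 31 is 55 -> NB
Final route key 78: smallest pos >= 78 is 89 -> ND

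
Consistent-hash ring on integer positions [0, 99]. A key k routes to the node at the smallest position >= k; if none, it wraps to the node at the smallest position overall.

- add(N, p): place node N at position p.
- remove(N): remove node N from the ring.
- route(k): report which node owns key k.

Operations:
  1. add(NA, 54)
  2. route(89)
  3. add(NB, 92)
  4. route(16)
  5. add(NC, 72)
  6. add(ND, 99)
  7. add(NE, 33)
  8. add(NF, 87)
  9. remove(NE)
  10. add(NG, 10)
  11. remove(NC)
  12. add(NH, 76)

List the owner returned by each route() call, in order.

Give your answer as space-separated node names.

Op 1: add NA@54 -> ring=[54:NA]
Op 2: route key 89: none >= 89, wrap to smallest pos 54 -> NA
Op 3: add NB@92 -> ring=[54:NA,92:NB]
Op 4: route key 16: smallest pos >= 16 is 54 -> NA
Op 5: add NC@72 -> ring=[54:NA,72:NC,92:NB]
Op 6: add ND@99 -> ring=[54:NA,72:NC,92:NB,99:ND]
Op 7: add NE@33 -> ring=[33:NE,54:NA,72:NC,92:NB,99:ND]
Op 8: add NF@87 -> ring=[33:NE,54:NA,72:NC,87:NF,92:NB,99:ND]
Op 9: remove NE -> ring=[54:NA,72:NC,87:NF,92:NB,99:ND]
Op 10: add NG@10 -> ring=[10:NG,54:NA,72:NC,87:NF,92:NB,99:ND]
Op 11: remove NC -> ring=[10:NG,54:NA,87:NF,92:NB,99:ND]
Op 12: add NH@76 -> ring=[10:NG,54:NA,76:NH,87:NF,92:NB,99:ND]

Answer: NA NA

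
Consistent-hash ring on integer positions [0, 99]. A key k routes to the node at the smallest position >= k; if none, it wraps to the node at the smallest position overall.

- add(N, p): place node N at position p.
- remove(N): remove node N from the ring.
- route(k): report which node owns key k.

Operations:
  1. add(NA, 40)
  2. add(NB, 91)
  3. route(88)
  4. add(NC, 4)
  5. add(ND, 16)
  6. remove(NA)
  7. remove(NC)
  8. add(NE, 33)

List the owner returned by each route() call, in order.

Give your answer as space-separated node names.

Answer: NB

Derivation:
Op 1: add NA@40 -> ring=[40:NA]
Op 2: add NB@91 -> ring=[40:NA,91:NB]
Op 3: route key 88: smallest pos >= 88 is 91 -> NB
Op 4: add NC@4 -> ring=[4:NC,40:NA,91:NB]
Op 5: add ND@16 -> ring=[4:NC,16:ND,40:NA,91:NB]
Op 6: remove NA -> ring=[4:NC,16:ND,91:NB]
Op 7: remove NC -> ring=[16:ND,91:NB]
Op 8: add NE@33 -> ring=[16:ND,33:NE,91:NB]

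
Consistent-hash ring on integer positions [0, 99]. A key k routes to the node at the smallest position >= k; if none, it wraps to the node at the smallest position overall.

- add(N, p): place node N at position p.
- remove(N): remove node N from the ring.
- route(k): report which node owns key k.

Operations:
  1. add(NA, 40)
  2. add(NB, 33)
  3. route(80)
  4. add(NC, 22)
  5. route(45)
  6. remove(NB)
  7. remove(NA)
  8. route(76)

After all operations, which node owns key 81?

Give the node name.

Answer: NC

Derivation:
Op 1: add NA@40 -> ring=[40:NA]
Op 2: add NB@33 -> ring=[33:NB,40:NA]
Op 3: route key 80: none >= 80, wrap to smallest pos 33 -> NB
Op 4: add NC@22 -> ring=[22:NC,33:NB,40:NA]
Op 5: route key 45: none >= 45, wrap to smallest pos 22 -> NC
Op 6: remove NB -> ring=[22:NC,40:NA]
Op 7: remove NA -> ring=[22:NC]
Op 8: route key 76: none >= 76, wrap to smallest pos 22 -> NC
Final route key 81: none >= 81, wrap to smallest pos 22 -> NC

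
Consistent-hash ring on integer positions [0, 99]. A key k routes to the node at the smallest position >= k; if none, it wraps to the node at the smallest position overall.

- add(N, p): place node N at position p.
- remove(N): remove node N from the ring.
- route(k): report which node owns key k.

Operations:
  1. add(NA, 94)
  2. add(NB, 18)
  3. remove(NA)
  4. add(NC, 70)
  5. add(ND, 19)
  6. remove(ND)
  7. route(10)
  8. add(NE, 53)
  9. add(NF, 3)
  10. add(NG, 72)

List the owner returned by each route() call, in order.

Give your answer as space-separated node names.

Answer: NB

Derivation:
Op 1: add NA@94 -> ring=[94:NA]
Op 2: add NB@18 -> ring=[18:NB,94:NA]
Op 3: remove NA -> ring=[18:NB]
Op 4: add NC@70 -> ring=[18:NB,70:NC]
Op 5: add ND@19 -> ring=[18:NB,19:ND,70:NC]
Op 6: remove ND -> ring=[18:NB,70:NC]
Op 7: route key 10: smallest pos >= 10 is 18 -> NB
Op 8: add NE@53 -> ring=[18:NB,53:NE,70:NC]
Op 9: add NF@3 -> ring=[3:NF,18:NB,53:NE,70:NC]
Op 10: add NG@72 -> ring=[3:NF,18:NB,53:NE,70:NC,72:NG]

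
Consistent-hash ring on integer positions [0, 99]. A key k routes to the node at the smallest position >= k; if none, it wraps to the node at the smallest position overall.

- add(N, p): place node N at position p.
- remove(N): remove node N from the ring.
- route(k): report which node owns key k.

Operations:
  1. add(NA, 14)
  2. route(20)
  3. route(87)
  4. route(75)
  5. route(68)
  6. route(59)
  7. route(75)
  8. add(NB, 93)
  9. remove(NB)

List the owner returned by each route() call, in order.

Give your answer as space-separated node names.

Op 1: add NA@14 -> ring=[14:NA]
Op 2: route key 20: none >= 20, wrap to smallest pos 14 -> NA
Op 3: route key 87: none >= 87, wrap to smallest pos 14 -> NA
Op 4: route key 75: none >= 75, wrap to smallest pos 14 -> NA
Op 5: route key 68: none >= 68, wrap to smallest pos 14 -> NA
Op 6: route key 59: none >= 59, wrap to smallest pos 14 -> NA
Op 7: route key 75: none >= 75, wrap to smallest pos 14 -> NA
Op 8: add NB@93 -> ring=[14:NA,93:NB]
Op 9: remove NB -> ring=[14:NA]

Answer: NA NA NA NA NA NA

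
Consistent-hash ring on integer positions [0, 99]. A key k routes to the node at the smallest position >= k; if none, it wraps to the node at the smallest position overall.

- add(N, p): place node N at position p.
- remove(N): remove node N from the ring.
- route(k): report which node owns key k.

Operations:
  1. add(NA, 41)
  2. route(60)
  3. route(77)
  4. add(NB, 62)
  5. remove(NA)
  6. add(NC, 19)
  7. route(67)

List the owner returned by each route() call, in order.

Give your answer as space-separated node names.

Answer: NA NA NC

Derivation:
Op 1: add NA@41 -> ring=[41:NA]
Op 2: route key 60: none >= 60, wrap to smallest pos 41 -> NA
Op 3: route key 77: none >= 77, wrap to smallest pos 41 -> NA
Op 4: add NB@62 -> ring=[41:NA,62:NB]
Op 5: remove NA -> ring=[62:NB]
Op 6: add NC@19 -> ring=[19:NC,62:NB]
Op 7: route key 67: none >= 67, wrap to smallest pos 19 -> NC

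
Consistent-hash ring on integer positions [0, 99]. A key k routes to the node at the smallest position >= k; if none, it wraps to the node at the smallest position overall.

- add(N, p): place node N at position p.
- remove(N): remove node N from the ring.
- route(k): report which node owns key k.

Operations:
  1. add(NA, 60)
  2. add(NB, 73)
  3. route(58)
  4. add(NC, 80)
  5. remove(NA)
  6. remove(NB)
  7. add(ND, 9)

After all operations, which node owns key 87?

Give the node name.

Op 1: add NA@60 -> ring=[60:NA]
Op 2: add NB@73 -> ring=[60:NA,73:NB]
Op 3: route key 58: smallest pos >= 58 is 60 -> NA
Op 4: add NC@80 -> ring=[60:NA,73:NB,80:NC]
Op 5: remove NA -> ring=[73:NB,80:NC]
Op 6: remove NB -> ring=[80:NC]
Op 7: add ND@9 -> ring=[9:ND,80:NC]
Final route key 87: none >= 87, wrap to smallest pos 9 -> ND

Answer: ND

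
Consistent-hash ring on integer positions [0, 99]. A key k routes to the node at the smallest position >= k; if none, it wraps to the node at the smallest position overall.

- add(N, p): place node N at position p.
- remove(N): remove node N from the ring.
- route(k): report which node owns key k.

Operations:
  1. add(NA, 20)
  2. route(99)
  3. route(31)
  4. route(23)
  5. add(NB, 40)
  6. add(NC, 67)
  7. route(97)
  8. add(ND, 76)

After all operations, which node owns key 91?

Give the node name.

Answer: NA

Derivation:
Op 1: add NA@20 -> ring=[20:NA]
Op 2: route key 99: none >= 99, wrap to smallest pos 20 -> NA
Op 3: route key 31: none >= 31, wrap to smallest pos 20 -> NA
Op 4: route key 23: none >= 23, wrap to smallest pos 20 -> NA
Op 5: add NB@40 -> ring=[20:NA,40:NB]
Op 6: add NC@67 -> ring=[20:NA,40:NB,67:NC]
Op 7: route key 97: none >= 97, wrap to smallest pos 20 -> NA
Op 8: add ND@76 -> ring=[20:NA,40:NB,67:NC,76:ND]
Final route key 91: none >= 91, wrap to smallest pos 20 -> NA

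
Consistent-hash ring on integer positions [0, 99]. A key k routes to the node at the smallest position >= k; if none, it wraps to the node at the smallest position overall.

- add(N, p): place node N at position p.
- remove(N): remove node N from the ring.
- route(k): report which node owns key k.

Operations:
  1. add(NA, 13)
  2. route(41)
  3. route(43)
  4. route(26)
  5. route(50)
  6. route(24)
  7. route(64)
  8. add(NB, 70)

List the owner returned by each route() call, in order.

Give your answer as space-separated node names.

Op 1: add NA@13 -> ring=[13:NA]
Op 2: route key 41: none >= 41, wrap to smallest pos 13 -> NA
Op 3: route key 43: none >= 43, wrap to smallest pos 13 -> NA
Op 4: route key 26: none >= 26, wrap to smallest pos 13 -> NA
Op 5: route key 50: none >= 50, wrap to smallest pos 13 -> NA
Op 6: route key 24: none >= 24, wrap to smallest pos 13 -> NA
Op 7: route key 64: none >= 64, wrap to smallest pos 13 -> NA
Op 8: add NB@70 -> ring=[13:NA,70:NB]

Answer: NA NA NA NA NA NA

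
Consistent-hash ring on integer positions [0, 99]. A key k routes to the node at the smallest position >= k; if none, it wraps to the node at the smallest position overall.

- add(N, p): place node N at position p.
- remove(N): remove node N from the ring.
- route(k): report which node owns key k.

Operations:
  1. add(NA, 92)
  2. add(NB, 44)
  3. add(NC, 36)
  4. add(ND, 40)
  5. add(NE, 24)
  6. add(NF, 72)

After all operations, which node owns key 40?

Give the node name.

Answer: ND

Derivation:
Op 1: add NA@92 -> ring=[92:NA]
Op 2: add NB@44 -> ring=[44:NB,92:NA]
Op 3: add NC@36 -> ring=[36:NC,44:NB,92:NA]
Op 4: add ND@40 -> ring=[36:NC,40:ND,44:NB,92:NA]
Op 5: add NE@24 -> ring=[24:NE,36:NC,40:ND,44:NB,92:NA]
Op 6: add NF@72 -> ring=[24:NE,36:NC,40:ND,44:NB,72:NF,92:NA]
Final route key 40: smallest pos >= 40 is 40 -> ND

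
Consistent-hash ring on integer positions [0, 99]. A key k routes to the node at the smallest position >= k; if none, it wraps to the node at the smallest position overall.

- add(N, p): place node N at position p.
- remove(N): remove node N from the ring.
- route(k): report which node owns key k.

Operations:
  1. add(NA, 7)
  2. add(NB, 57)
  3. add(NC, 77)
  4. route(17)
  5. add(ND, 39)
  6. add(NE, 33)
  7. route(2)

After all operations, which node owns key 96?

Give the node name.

Op 1: add NA@7 -> ring=[7:NA]
Op 2: add NB@57 -> ring=[7:NA,57:NB]
Op 3: add NC@77 -> ring=[7:NA,57:NB,77:NC]
Op 4: route key 17: smallest pos >= 17 is 57 -> NB
Op 5: add ND@39 -> ring=[7:NA,39:ND,57:NB,77:NC]
Op 6: add NE@33 -> ring=[7:NA,33:NE,39:ND,57:NB,77:NC]
Op 7: route key 2: smallest pos >= 2 is 7 -> NA
Final route key 96: none >= 96, wrap to smallest pos 7 -> NA

Answer: NA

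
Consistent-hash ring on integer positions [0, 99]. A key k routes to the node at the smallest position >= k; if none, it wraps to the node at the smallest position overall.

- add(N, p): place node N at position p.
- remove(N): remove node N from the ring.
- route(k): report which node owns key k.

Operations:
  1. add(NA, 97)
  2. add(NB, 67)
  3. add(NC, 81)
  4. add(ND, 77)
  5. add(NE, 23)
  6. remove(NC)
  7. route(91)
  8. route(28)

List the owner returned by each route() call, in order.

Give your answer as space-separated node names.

Op 1: add NA@97 -> ring=[97:NA]
Op 2: add NB@67 -> ring=[67:NB,97:NA]
Op 3: add NC@81 -> ring=[67:NB,81:NC,97:NA]
Op 4: add ND@77 -> ring=[67:NB,77:ND,81:NC,97:NA]
Op 5: add NE@23 -> ring=[23:NE,67:NB,77:ND,81:NC,97:NA]
Op 6: remove NC -> ring=[23:NE,67:NB,77:ND,97:NA]
Op 7: route key 91: smallest pos >= 91 is 97 -> NA
Op 8: route key 28: smallest pos >= 28 is 67 -> NB

Answer: NA NB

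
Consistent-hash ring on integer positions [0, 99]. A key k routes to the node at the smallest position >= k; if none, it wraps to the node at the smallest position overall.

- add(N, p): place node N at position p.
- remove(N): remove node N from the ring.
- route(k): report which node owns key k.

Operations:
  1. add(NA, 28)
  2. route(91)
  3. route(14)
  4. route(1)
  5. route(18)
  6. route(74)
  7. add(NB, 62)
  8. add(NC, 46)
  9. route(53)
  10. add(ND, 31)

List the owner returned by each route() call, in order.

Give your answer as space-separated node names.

Answer: NA NA NA NA NA NB

Derivation:
Op 1: add NA@28 -> ring=[28:NA]
Op 2: route key 91: none >= 91, wrap to smallest pos 28 -> NA
Op 3: route key 14: smallest pos >= 14 is 28 -> NA
Op 4: route key 1: smallest pos >= 1 is 28 -> NA
Op 5: route key 18: smallest pos >= 18 is 28 -> NA
Op 6: route key 74: none >= 74, wrap to smallest pos 28 -> NA
Op 7: add NB@62 -> ring=[28:NA,62:NB]
Op 8: add NC@46 -> ring=[28:NA,46:NC,62:NB]
Op 9: route key 53: smallest pos >= 53 is 62 -> NB
Op 10: add ND@31 -> ring=[28:NA,31:ND,46:NC,62:NB]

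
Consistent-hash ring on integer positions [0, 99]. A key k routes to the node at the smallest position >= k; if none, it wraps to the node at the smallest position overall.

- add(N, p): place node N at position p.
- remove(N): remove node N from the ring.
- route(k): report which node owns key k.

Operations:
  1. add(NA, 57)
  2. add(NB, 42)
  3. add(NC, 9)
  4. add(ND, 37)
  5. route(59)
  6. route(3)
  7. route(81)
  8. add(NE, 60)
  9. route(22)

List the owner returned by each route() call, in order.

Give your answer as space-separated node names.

Answer: NC NC NC ND

Derivation:
Op 1: add NA@57 -> ring=[57:NA]
Op 2: add NB@42 -> ring=[42:NB,57:NA]
Op 3: add NC@9 -> ring=[9:NC,42:NB,57:NA]
Op 4: add ND@37 -> ring=[9:NC,37:ND,42:NB,57:NA]
Op 5: route key 59: none >= 59, wrap to smallest pos 9 -> NC
Op 6: route key 3: smallest pos >= 3 is 9 -> NC
Op 7: route key 81: none >= 81, wrap to smallest pos 9 -> NC
Op 8: add NE@60 -> ring=[9:NC,37:ND,42:NB,57:NA,60:NE]
Op 9: route key 22: smallest pos >= 22 is 37 -> ND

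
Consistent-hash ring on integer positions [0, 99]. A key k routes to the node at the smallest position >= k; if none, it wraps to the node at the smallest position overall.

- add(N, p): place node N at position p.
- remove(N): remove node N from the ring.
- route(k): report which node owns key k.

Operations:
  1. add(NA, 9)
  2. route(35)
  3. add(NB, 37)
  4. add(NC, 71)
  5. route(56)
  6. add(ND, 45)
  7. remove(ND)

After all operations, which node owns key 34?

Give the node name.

Op 1: add NA@9 -> ring=[9:NA]
Op 2: route key 35: none >= 35, wrap to smallest pos 9 -> NA
Op 3: add NB@37 -> ring=[9:NA,37:NB]
Op 4: add NC@71 -> ring=[9:NA,37:NB,71:NC]
Op 5: route key 56: smallest pos >= 56 is 71 -> NC
Op 6: add ND@45 -> ring=[9:NA,37:NB,45:ND,71:NC]
Op 7: remove ND -> ring=[9:NA,37:NB,71:NC]
Final route key 34: smallest pos >= 34 is 37 -> NB

Answer: NB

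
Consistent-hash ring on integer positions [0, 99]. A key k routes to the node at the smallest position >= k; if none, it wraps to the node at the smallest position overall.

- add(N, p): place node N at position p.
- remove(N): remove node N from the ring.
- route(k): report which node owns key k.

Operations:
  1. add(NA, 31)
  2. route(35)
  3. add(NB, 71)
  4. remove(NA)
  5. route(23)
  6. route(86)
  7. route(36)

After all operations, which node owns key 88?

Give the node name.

Op 1: add NA@31 -> ring=[31:NA]
Op 2: route key 35: none >= 35, wrap to smallest pos 31 -> NA
Op 3: add NB@71 -> ring=[31:NA,71:NB]
Op 4: remove NA -> ring=[71:NB]
Op 5: route key 23: smallest pos >= 23 is 71 -> NB
Op 6: route key 86: none >= 86, wrap to smallest pos 71 -> NB
Op 7: route key 36: smallest pos >= 36 is 71 -> NB
Final route key 88: none >= 88, wrap to smallest pos 71 -> NB

Answer: NB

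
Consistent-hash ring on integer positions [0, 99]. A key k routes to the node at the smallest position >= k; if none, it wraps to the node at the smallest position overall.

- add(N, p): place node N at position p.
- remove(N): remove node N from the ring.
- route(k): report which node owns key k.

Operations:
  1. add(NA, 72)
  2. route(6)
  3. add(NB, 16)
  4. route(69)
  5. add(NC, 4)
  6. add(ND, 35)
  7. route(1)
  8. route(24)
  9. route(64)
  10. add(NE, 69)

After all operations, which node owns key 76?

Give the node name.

Op 1: add NA@72 -> ring=[72:NA]
Op 2: route key 6: smallest pos >= 6 is 72 -> NA
Op 3: add NB@16 -> ring=[16:NB,72:NA]
Op 4: route key 69: smallest pos >= 69 is 72 -> NA
Op 5: add NC@4 -> ring=[4:NC,16:NB,72:NA]
Op 6: add ND@35 -> ring=[4:NC,16:NB,35:ND,72:NA]
Op 7: route key 1: smallest pos >= 1 is 4 -> NC
Op 8: route key 24: smallest pos >= 24 is 35 -> ND
Op 9: route key 64: smallest pos >= 64 is 72 -> NA
Op 10: add NE@69 -> ring=[4:NC,16:NB,35:ND,69:NE,72:NA]
Final route key 76: none >= 76, wrap to smallest pos 4 -> NC

Answer: NC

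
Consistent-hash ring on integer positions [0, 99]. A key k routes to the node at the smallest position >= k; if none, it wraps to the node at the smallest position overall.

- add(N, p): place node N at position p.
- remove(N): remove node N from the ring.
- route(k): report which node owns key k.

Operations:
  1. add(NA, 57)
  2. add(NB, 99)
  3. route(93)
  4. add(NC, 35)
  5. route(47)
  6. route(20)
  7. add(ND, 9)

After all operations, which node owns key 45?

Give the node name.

Answer: NA

Derivation:
Op 1: add NA@57 -> ring=[57:NA]
Op 2: add NB@99 -> ring=[57:NA,99:NB]
Op 3: route key 93: smallest pos >= 93 is 99 -> NB
Op 4: add NC@35 -> ring=[35:NC,57:NA,99:NB]
Op 5: route key 47: smallest pos >= 47 is 57 -> NA
Op 6: route key 20: smallest pos >= 20 is 35 -> NC
Op 7: add ND@9 -> ring=[9:ND,35:NC,57:NA,99:NB]
Final route key 45: smallest pos >= 45 is 57 -> NA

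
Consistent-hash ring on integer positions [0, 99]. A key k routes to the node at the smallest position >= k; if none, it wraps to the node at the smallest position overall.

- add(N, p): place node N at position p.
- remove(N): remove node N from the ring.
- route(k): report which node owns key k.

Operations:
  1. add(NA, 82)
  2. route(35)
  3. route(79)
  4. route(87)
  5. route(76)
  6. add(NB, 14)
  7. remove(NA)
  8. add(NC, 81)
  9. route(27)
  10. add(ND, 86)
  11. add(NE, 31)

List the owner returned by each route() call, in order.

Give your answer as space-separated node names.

Op 1: add NA@82 -> ring=[82:NA]
Op 2: route key 35: smallest pos >= 35 is 82 -> NA
Op 3: route key 79: smallest pos >= 79 is 82 -> NA
Op 4: route key 87: none >= 87, wrap to smallest pos 82 -> NA
Op 5: route key 76: smallest pos >= 76 is 82 -> NA
Op 6: add NB@14 -> ring=[14:NB,82:NA]
Op 7: remove NA -> ring=[14:NB]
Op 8: add NC@81 -> ring=[14:NB,81:NC]
Op 9: route key 27: smallest pos >= 27 is 81 -> NC
Op 10: add ND@86 -> ring=[14:NB,81:NC,86:ND]
Op 11: add NE@31 -> ring=[14:NB,31:NE,81:NC,86:ND]

Answer: NA NA NA NA NC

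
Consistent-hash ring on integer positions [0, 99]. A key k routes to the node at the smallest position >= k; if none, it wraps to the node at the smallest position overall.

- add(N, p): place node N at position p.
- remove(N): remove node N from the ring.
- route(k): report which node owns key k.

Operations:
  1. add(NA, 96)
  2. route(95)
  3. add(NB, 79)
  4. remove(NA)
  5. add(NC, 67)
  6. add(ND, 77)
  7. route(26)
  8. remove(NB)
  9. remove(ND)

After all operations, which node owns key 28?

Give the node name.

Op 1: add NA@96 -> ring=[96:NA]
Op 2: route key 95: smallest pos >= 95 is 96 -> NA
Op 3: add NB@79 -> ring=[79:NB,96:NA]
Op 4: remove NA -> ring=[79:NB]
Op 5: add NC@67 -> ring=[67:NC,79:NB]
Op 6: add ND@77 -> ring=[67:NC,77:ND,79:NB]
Op 7: route key 26: smallest pos >= 26 is 67 -> NC
Op 8: remove NB -> ring=[67:NC,77:ND]
Op 9: remove ND -> ring=[67:NC]
Final route key 28: smallest pos >= 28 is 67 -> NC

Answer: NC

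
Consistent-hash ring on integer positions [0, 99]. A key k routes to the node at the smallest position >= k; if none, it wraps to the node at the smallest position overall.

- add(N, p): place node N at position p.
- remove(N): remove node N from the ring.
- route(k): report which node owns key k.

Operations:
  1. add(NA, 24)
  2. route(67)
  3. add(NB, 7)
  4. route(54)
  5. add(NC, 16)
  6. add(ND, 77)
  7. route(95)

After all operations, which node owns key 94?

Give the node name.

Answer: NB

Derivation:
Op 1: add NA@24 -> ring=[24:NA]
Op 2: route key 67: none >= 67, wrap to smallest pos 24 -> NA
Op 3: add NB@7 -> ring=[7:NB,24:NA]
Op 4: route key 54: none >= 54, wrap to smallest pos 7 -> NB
Op 5: add NC@16 -> ring=[7:NB,16:NC,24:NA]
Op 6: add ND@77 -> ring=[7:NB,16:NC,24:NA,77:ND]
Op 7: route key 95: none >= 95, wrap to smallest pos 7 -> NB
Final route key 94: none >= 94, wrap to smallest pos 7 -> NB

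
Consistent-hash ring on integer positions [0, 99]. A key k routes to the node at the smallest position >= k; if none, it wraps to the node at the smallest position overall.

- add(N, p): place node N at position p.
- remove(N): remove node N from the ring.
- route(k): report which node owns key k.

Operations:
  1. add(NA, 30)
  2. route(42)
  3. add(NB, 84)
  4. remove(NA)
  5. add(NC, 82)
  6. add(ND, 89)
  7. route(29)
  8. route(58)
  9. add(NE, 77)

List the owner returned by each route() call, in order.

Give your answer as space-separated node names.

Op 1: add NA@30 -> ring=[30:NA]
Op 2: route key 42: none >= 42, wrap to smallest pos 30 -> NA
Op 3: add NB@84 -> ring=[30:NA,84:NB]
Op 4: remove NA -> ring=[84:NB]
Op 5: add NC@82 -> ring=[82:NC,84:NB]
Op 6: add ND@89 -> ring=[82:NC,84:NB,89:ND]
Op 7: route key 29: smallest pos >= 29 is 82 -> NC
Op 8: route key 58: smallest pos >= 58 is 82 -> NC
Op 9: add NE@77 -> ring=[77:NE,82:NC,84:NB,89:ND]

Answer: NA NC NC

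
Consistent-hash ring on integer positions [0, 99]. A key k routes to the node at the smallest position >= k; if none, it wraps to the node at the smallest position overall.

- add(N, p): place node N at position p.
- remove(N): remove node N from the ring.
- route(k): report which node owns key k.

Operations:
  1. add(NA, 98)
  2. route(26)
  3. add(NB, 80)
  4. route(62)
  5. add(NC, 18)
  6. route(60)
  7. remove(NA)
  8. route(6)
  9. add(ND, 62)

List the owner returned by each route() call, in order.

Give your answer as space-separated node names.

Answer: NA NB NB NC

Derivation:
Op 1: add NA@98 -> ring=[98:NA]
Op 2: route key 26: smallest pos >= 26 is 98 -> NA
Op 3: add NB@80 -> ring=[80:NB,98:NA]
Op 4: route key 62: smallest pos >= 62 is 80 -> NB
Op 5: add NC@18 -> ring=[18:NC,80:NB,98:NA]
Op 6: route key 60: smallest pos >= 60 is 80 -> NB
Op 7: remove NA -> ring=[18:NC,80:NB]
Op 8: route key 6: smallest pos >= 6 is 18 -> NC
Op 9: add ND@62 -> ring=[18:NC,62:ND,80:NB]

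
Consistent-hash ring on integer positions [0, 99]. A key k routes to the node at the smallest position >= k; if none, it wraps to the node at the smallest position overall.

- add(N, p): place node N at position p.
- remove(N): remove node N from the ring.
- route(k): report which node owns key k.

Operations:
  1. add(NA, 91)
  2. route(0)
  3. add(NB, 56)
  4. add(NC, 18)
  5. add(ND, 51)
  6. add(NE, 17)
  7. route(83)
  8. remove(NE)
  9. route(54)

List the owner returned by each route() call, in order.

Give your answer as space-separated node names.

Answer: NA NA NB

Derivation:
Op 1: add NA@91 -> ring=[91:NA]
Op 2: route key 0: smallest pos >= 0 is 91 -> NA
Op 3: add NB@56 -> ring=[56:NB,91:NA]
Op 4: add NC@18 -> ring=[18:NC,56:NB,91:NA]
Op 5: add ND@51 -> ring=[18:NC,51:ND,56:NB,91:NA]
Op 6: add NE@17 -> ring=[17:NE,18:NC,51:ND,56:NB,91:NA]
Op 7: route key 83: smallest pos >= 83 is 91 -> NA
Op 8: remove NE -> ring=[18:NC,51:ND,56:NB,91:NA]
Op 9: route key 54: smallest pos >= 54 is 56 -> NB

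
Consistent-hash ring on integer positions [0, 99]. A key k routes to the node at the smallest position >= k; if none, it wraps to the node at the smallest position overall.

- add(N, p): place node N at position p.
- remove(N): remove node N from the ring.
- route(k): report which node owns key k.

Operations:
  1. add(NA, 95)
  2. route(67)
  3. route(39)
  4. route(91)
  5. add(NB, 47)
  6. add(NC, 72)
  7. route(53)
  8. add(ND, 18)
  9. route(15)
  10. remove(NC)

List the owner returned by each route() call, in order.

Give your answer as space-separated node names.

Op 1: add NA@95 -> ring=[95:NA]
Op 2: route key 67: smallest pos >= 67 is 95 -> NA
Op 3: route key 39: smallest pos >= 39 is 95 -> NA
Op 4: route key 91: smallest pos >= 91 is 95 -> NA
Op 5: add NB@47 -> ring=[47:NB,95:NA]
Op 6: add NC@72 -> ring=[47:NB,72:NC,95:NA]
Op 7: route key 53: smallest pos >= 53 is 72 -> NC
Op 8: add ND@18 -> ring=[18:ND,47:NB,72:NC,95:NA]
Op 9: route key 15: smallest pos >= 15 is 18 -> ND
Op 10: remove NC -> ring=[18:ND,47:NB,95:NA]

Answer: NA NA NA NC ND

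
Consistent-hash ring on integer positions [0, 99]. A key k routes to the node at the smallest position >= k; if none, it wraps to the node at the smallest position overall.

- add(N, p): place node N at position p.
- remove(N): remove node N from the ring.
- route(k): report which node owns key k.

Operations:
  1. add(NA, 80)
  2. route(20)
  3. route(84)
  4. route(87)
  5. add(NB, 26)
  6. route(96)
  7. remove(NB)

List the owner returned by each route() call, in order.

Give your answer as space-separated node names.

Op 1: add NA@80 -> ring=[80:NA]
Op 2: route key 20: smallest pos >= 20 is 80 -> NA
Op 3: route key 84: none >= 84, wrap to smallest pos 80 -> NA
Op 4: route key 87: none >= 87, wrap to smallest pos 80 -> NA
Op 5: add NB@26 -> ring=[26:NB,80:NA]
Op 6: route key 96: none >= 96, wrap to smallest pos 26 -> NB
Op 7: remove NB -> ring=[80:NA]

Answer: NA NA NA NB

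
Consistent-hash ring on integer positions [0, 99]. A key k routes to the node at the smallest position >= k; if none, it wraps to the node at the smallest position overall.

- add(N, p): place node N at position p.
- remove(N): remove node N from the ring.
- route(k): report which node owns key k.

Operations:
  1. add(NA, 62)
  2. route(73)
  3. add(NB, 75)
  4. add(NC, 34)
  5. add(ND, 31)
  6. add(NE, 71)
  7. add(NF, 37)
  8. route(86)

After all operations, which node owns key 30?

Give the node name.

Op 1: add NA@62 -> ring=[62:NA]
Op 2: route key 73: none >= 73, wrap to smallest pos 62 -> NA
Op 3: add NB@75 -> ring=[62:NA,75:NB]
Op 4: add NC@34 -> ring=[34:NC,62:NA,75:NB]
Op 5: add ND@31 -> ring=[31:ND,34:NC,62:NA,75:NB]
Op 6: add NE@71 -> ring=[31:ND,34:NC,62:NA,71:NE,75:NB]
Op 7: add NF@37 -> ring=[31:ND,34:NC,37:NF,62:NA,71:NE,75:NB]
Op 8: route key 86: none >= 86, wrap to smallest pos 31 -> ND
Final route key 30: smallest pos >= 30 is 31 -> ND

Answer: ND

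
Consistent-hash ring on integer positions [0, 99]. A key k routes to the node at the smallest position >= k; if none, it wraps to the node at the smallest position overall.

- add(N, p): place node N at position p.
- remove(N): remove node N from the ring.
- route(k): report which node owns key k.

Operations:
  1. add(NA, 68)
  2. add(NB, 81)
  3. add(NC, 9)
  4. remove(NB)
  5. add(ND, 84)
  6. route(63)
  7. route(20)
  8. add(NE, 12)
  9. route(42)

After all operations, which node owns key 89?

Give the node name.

Answer: NC

Derivation:
Op 1: add NA@68 -> ring=[68:NA]
Op 2: add NB@81 -> ring=[68:NA,81:NB]
Op 3: add NC@9 -> ring=[9:NC,68:NA,81:NB]
Op 4: remove NB -> ring=[9:NC,68:NA]
Op 5: add ND@84 -> ring=[9:NC,68:NA,84:ND]
Op 6: route key 63: smallest pos >= 63 is 68 -> NA
Op 7: route key 20: smallest pos >= 20 is 68 -> NA
Op 8: add NE@12 -> ring=[9:NC,12:NE,68:NA,84:ND]
Op 9: route key 42: smallest pos >= 42 is 68 -> NA
Final route key 89: none >= 89, wrap to smallest pos 9 -> NC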